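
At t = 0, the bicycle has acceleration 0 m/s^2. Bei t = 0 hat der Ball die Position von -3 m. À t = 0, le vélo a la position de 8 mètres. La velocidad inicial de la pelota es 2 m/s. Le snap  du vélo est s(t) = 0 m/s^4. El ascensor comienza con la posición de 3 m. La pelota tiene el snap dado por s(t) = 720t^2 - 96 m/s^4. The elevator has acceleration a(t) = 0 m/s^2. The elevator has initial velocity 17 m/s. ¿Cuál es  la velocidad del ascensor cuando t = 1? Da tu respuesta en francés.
Nous devons intégrer notre équation de l'accélération a(t) = 0 1 fois. La primitive de l'accélération, avec v(0) = 17, donne la vitesse: v(t) = 17. En utilisant v(t) = 17 et en substituant t = 1, nous trouvons v = 17.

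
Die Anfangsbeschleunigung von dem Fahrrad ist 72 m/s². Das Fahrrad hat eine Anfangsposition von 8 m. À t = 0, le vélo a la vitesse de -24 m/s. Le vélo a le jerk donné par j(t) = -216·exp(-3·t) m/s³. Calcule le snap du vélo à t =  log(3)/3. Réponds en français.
Pour résoudre ceci, nous devons prendre 1 dérivée de notre équation du jerk j(t) = -216·exp(-3·t). En prenant d/dt de j(t), nous trouvons s(t) = 648·exp(-3·t). De l'équation du snap s(t) = 648·exp(-3·t), nous substituons t = log(3)/3 pour obtenir s = 216.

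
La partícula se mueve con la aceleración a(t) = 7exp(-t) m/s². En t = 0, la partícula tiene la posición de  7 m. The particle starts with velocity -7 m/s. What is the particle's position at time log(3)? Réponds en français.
Nous devons trouver la primitive de notre équation de l'accélération a(t) = 7·exp(-t) 2 fois. En intégrant l'accélération et en utilisant la condition initiale v(0) = -7, nous obtenons v(t) = -7·exp(-t). En prenant ∫v(t)dt et en appliquant x(0) = 7, nous trouvons x(t) = 7·exp(-t). En utilisant x(t) = 7·exp(-t) et en substituant t = log(3), nous trouvons x = 7/3.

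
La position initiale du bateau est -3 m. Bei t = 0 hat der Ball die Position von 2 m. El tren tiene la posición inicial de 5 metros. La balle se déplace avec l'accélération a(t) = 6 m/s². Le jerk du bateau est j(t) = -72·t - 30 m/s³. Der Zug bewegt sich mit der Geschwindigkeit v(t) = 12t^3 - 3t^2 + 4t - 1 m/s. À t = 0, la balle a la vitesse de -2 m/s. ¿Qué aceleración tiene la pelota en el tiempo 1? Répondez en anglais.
Using a(t) = 6 and substituting t = 1, we find a = 6.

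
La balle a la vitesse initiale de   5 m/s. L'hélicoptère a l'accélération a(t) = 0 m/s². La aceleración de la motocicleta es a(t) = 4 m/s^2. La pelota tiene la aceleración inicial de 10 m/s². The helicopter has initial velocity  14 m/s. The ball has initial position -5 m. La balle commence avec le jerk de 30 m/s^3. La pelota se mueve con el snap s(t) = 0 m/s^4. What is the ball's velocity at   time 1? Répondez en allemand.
Ausgehend von dem Snap s(t) = 0, nehmen wir 3 Integrale. Durch Integration von dem Snap und Verwendung der Anfangsbedingung j(0) = 30, erhalten wir j(t) = 30. Das Integral von dem Ruck, mit a(0) = 10, ergibt die Beschleunigung: a(t) = 30·t + 10. Die Stammfunktion von der Beschleunigung, mit v(0) = 5, ergibt die Geschwindigkeit: v(t) = 15·t^2 + 10·t + 5. Mit v(t) = 15·t^2 + 10·t + 5 und Einsetzen von t = 1, finden wir v = 30.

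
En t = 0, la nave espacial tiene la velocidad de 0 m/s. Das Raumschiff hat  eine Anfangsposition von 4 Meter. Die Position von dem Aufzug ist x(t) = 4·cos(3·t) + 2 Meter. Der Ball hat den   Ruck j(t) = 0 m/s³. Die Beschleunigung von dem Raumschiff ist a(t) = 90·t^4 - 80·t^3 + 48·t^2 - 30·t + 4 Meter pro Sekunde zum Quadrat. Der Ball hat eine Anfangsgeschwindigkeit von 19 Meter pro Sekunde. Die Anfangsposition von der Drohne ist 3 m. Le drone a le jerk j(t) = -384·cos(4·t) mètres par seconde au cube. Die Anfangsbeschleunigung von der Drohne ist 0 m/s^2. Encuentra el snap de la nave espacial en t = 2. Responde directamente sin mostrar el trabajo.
El snap en t = 2 es s = 3456.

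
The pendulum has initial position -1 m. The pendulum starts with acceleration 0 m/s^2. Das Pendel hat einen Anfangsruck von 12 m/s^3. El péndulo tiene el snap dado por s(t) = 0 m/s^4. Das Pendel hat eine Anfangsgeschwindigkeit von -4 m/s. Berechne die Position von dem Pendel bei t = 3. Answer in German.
Ausgehend von dem Snap s(t) = 0, nehmen wir 4 Integrale. Mit ∫s(t)dt und Anwendung von j(0) = 12, finden wir j(t) = 12. Mit ∫j(t)dt und Anwendung von a(0) = 0, finden wir a(t) = 12·t. Die Stammfunktion von der Beschleunigung ist die Geschwindigkeit. Mit v(0) = -4 erhalten wir v(t) = 6·t^2 - 4. Mit ∫v(t)dt und Anwendung von x(0) = -1, finden wir x(t) = 2·t^3 - 4·t - 1. Aus der Gleichung für die Position x(t) = 2·t^3 - 4·t - 1, setzen wir t = 3 ein und erhalten x = 41.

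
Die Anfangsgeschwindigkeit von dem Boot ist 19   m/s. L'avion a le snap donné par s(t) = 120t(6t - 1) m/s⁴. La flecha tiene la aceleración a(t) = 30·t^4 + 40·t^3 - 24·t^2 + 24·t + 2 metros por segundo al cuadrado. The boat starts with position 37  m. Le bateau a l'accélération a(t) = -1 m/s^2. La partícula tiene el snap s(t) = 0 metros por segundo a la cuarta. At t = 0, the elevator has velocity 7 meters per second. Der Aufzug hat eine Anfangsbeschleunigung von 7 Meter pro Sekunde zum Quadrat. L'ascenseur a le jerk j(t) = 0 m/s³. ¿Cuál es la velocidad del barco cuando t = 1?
Debemos encontrar la antiderivada de nuestra ecuación de la aceleración a(t) = -1 1 vez. Tomando ∫a(t)dt y aplicando v(0) = 19, encontramos v(t) = 19 - t. De la ecuación de la velocidad v(t) = 19 - t, sustituimos t = 1 para obtener v = 18.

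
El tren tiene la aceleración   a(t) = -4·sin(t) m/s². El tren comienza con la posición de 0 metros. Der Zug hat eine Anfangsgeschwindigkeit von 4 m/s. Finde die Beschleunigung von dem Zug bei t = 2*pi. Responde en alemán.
Aus der Gleichung für die Beschleunigung a(t) = -4·sin(t), setzen wir t = 2*pi ein und erhalten a = 0.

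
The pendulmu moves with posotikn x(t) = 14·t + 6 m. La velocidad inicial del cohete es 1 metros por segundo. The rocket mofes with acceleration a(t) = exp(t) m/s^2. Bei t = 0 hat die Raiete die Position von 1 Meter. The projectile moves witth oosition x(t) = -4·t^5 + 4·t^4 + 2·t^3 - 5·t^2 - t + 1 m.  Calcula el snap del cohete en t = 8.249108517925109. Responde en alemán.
Um dies zu lösen, müssen wir 2 Ableitungen unserer Gleichung für die Beschleunigung a(t) = exp(t) nehmen. Die Ableitung von der Beschleunigung ergibt den Ruck: j(t) = exp(t). Durch Ableiten von dem Ruck erhalten wir den Snap: s(t) = exp(t). Aus der Gleichung für den Snap s(t) = exp(t), setzen wir t = 8.249108517925109 ein und erhalten s = 3824.21508216305.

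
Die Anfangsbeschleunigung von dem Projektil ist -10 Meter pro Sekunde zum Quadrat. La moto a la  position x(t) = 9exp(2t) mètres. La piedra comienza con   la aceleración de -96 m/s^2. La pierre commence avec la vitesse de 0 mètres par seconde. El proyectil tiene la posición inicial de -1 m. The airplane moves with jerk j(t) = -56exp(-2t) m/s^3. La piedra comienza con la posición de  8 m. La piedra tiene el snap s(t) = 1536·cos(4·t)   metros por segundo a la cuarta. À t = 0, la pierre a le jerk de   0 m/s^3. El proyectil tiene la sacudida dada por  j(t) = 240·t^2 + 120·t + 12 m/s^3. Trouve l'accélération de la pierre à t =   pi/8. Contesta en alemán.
Wir müssen unsere Gleichung für den Snap s(t) = 1536·cos(4·t) 2-mal integrieren. Das Integral von dem Snap, mit j(0) = 0, ergibt den Ruck: j(t) = 384·sin(4·t). Das Integral von dem Ruck ist die Beschleunigung. Mit a(0) = -96 erhalten wir a(t) = -96·cos(4·t). Wir haben die Beschleunigung a(t) = -96·cos(4·t). Durch Einsetzen von t = pi/8: a(pi/8) = 0.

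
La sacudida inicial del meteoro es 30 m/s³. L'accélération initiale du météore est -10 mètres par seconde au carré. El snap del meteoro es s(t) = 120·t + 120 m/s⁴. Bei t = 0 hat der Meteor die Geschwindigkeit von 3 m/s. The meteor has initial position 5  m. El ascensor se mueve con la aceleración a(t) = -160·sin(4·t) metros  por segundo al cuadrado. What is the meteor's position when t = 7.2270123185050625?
We need to integrate our snap equation s(t) = 120·t + 120 4 times. Integrating snap and using the initial condition j(0) = 30, we get j(t) = 60·t^2 + 120·t + 30. Finding the integral of j(t) and using a(0) = -10: a(t) = 20·t^3 + 60·t^2 + 30·t - 10. Taking ∫a(t)dt and applying v(0) = 3, we find v(t) = 5·t^4 + 20·t^3 + 15·t^2 - 10·t + 3. Finding the integral of v(t) and using x(0) = 5: x(t) = t^5 + 5·t^4 + 5·t^3 - 5·t^2 + 3·t + 5. We have position x(t) = t^5 + 5·t^4 + 5·t^3 - 5·t^2 + 3·t + 5. Substituting t = 7.2270123185050625: x(7.2270123185050625) = 35007.4402735861.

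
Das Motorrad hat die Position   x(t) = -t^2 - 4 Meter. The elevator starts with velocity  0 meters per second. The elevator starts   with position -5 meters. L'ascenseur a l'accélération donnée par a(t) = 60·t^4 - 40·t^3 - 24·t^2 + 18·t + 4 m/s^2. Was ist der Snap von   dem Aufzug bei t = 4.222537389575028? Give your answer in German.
Um dies zu lösen, müssen wir 2 Ableitungen unserer Gleichung für die Beschleunigung a(t) = 60·t^4 - 40·t^3 - 24·t^2 + 18·t + 4 nehmen. Durch Ableiten von der Beschleunigung erhalten wir den Ruck: j(t) = 240·t^3 - 120·t^2 - 48·t + 18. Durch Ableiten von dem Ruck erhalten wir den Snap: s(t) = 720·t^2 - 240·t - 48. Aus der Gleichung für den Snap s(t) = 720·t^2 - 240·t - 48, setzen wir t = 4.222537389575028 ein und erhalten s = 11776.0628710805.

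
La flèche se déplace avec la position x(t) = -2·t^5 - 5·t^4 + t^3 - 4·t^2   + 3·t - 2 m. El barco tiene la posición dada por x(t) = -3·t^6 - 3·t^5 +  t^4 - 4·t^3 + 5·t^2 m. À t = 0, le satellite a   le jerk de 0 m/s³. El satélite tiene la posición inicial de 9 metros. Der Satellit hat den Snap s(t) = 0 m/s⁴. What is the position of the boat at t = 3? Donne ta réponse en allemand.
Aus der Gleichung für die Position x(t) = -3·t^6 - 3·t^5 + t^4 - 4·t^3 + 5·t^2, setzen wir t = 3 ein und erhalten x = -2898.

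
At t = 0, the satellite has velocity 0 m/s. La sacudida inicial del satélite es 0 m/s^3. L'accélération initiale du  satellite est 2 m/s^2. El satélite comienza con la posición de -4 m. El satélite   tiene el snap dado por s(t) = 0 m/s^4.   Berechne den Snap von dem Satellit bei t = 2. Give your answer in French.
En utilisant s(t) = 0 et en substituant t = 2, nous trouvons s = 0.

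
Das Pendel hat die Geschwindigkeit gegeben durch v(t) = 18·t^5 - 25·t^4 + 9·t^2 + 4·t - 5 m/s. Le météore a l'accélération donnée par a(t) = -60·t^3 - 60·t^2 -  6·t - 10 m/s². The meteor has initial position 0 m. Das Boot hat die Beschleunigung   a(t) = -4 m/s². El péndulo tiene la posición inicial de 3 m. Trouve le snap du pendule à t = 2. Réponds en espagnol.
Partiendo de la velocidad v(t) = 18·t^5 - 25·t^4 + 9·t^2 + 4·t - 5, tomamos 3 derivadas. Derivando la velocidad, obtenemos la aceleración: a(t) = 90·t^4 - 100·t^3 + 18·t + 4. Tomando d/dt de a(t), encontramos j(t) = 360·t^3 - 300·t^2 + 18. Derivando la sacudida, obtenemos el snap: s(t) = 1080·t^2 - 600·t. Tenemos el snap s(t) = 1080·t^2 - 600·t. Sustituyendo t = 2: s(2) = 3120.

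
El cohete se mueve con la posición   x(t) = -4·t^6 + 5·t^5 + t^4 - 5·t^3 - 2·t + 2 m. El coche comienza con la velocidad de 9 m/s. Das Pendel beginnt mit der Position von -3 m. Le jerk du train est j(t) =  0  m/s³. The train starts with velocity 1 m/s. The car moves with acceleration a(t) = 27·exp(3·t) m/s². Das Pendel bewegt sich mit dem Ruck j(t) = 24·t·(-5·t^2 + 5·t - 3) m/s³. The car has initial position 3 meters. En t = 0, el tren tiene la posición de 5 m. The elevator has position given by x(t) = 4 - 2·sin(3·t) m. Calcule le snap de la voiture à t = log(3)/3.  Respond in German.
Um dies zu lösen, müssen wir 2 Ableitungen unserer Gleichung für die Beschleunigung a(t) = 27·exp(3·t) nehmen. Durch Ableiten von der Beschleunigung erhalten wir den Ruck: j(t) = 81·exp(3·t). Mit d/dt von j(t) finden wir s(t) = 243·exp(3·t). Aus der Gleichung für den Snap s(t) = 243·exp(3·t), setzen wir t = log(3)/3 ein und erhalten s = 729.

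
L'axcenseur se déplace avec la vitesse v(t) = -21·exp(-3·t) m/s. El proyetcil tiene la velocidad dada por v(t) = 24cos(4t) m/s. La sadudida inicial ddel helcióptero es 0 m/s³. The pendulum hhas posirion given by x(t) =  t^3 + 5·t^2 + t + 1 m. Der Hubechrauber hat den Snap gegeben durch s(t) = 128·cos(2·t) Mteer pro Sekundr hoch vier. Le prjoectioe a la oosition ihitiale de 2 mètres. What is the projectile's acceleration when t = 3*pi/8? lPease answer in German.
Um dies zu lösen, müssen wir 1 Ableitung unserer Gleichung für die Geschwindigkeit v(t) = 24·cos(4·t) nehmen. Die Ableitung von der Geschwindigkeit ergibt die Beschleunigung: a(t) = -96·sin(4·t). Mit a(t) = -96·sin(4·t) und Einsetzen von t = 3*pi/8, finden wir a = 96.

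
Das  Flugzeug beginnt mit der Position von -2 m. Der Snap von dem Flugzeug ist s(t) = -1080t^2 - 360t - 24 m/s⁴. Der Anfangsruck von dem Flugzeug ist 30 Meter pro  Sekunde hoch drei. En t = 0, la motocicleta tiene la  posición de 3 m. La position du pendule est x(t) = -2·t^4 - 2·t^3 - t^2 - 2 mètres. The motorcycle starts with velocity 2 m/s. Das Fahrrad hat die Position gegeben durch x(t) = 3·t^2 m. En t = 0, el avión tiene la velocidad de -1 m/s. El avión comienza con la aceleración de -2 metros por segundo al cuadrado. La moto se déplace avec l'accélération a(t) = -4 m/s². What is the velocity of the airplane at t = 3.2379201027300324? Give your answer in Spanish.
Necesitamos integrar nuestra ecuación del snap s(t) = -1080·t^2 - 360·t - 24 3 veces. La integral del snap es la sacudida. Usando j(0) = 30, obtenemos j(t) = -360·t^3 - 180·t^2 - 24·t + 30. Tomando ∫j(t)dt y aplicando a(0) = -2, encontramos a(t) = -90·t^4 - 60·t^3 - 12·t^2 + 30·t - 2. La antiderivada de la aceleración, con v(0) = -1, da la velocidad: v(t) = -18·t^5 - 15·t^4 - 4·t^3 + 15·t^2 - 2·t - 1. De la ecuación de la velocidad v(t) = -18·t^5 - 15·t^4 - 4·t^3 + 15·t^2 - 2·t - 1, sustituimos t = 3.2379201027300324 para obtener v = -8040.99378225650.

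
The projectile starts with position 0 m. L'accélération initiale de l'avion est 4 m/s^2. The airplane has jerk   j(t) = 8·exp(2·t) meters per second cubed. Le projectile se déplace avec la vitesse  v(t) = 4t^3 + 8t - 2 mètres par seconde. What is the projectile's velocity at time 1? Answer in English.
From the given velocity equation v(t) = 4·t^3 + 8·t - 2, we substitute t = 1 to get v = 10.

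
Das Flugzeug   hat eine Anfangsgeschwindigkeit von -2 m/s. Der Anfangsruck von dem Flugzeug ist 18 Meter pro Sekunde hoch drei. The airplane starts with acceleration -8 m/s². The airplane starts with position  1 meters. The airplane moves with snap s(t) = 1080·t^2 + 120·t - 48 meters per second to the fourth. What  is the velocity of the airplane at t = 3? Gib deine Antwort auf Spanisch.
Para resolver esto, necesitamos tomar 3 antiderivadas de nuestra ecuación del snap s(t) = 1080·t^2 + 120·t - 48. La integral del snap es la sacudida. Usando j(0) = 18, obtenemos j(t) = 360·t^3 + 60·t^2 - 48·t + 18. La antiderivada de la sacudida es la aceleración. Usando a(0) = -8, obtenemos a(t) = 90·t^4 + 20·t^3 - 24·t^2 + 18·t - 8. Tomando ∫a(t)dt y aplicando v(0) = -2, encontramos v(t) = 18·t^5 + 5·t^4 - 8·t^3 + 9·t^2 - 8·t - 2. Usando v(t) = 18·t^5 + 5·t^4 - 8·t^3 + 9·t^2 - 8·t - 2 y sustituyendo t = 3, encontramos v = 4618.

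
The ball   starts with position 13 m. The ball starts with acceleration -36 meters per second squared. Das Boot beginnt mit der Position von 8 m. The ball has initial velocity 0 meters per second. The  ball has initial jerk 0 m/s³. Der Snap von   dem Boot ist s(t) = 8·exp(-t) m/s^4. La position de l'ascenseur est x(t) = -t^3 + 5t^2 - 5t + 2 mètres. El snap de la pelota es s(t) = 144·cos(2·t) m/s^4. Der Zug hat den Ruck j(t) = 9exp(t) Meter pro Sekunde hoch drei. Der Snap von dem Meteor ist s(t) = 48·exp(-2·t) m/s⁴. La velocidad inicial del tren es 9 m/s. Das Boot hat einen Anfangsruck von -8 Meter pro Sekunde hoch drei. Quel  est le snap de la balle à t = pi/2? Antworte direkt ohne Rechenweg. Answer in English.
s(pi/2) = -144.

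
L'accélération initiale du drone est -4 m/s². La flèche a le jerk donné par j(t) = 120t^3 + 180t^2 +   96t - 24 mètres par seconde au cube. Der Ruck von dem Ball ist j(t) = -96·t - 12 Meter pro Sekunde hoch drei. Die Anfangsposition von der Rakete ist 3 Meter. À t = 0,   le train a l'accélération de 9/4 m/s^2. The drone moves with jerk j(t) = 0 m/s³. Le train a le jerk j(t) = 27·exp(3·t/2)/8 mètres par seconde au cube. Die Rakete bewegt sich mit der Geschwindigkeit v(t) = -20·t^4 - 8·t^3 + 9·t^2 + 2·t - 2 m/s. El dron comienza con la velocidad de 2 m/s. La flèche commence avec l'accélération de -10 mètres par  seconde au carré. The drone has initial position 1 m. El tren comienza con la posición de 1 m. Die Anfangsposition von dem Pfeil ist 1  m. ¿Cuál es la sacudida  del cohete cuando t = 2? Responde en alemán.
Ausgehend von der Geschwindigkeit v(t) = -20·t^4 - 8·t^3 + 9·t^2 + 2·t - 2, nehmen wir 2 Ableitungen. Durch Ableiten von der Geschwindigkeit erhalten wir die Beschleunigung: a(t) = -80·t^3 - 24·t^2 + 18·t + 2. Die Ableitung von der Beschleunigung ergibt den Ruck: j(t) = -240·t^2 - 48·t + 18. Wir haben den Ruck j(t) = -240·t^2 - 48·t + 18. Durch Einsetzen von t = 2: j(2) = -1038.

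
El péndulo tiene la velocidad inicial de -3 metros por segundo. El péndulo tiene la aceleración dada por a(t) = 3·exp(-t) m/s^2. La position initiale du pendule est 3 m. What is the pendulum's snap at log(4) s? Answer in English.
We must differentiate our acceleration equation a(t) = 3·exp(-t) 2 times. The derivative of acceleration gives jerk: j(t) = -3·exp(-t). Differentiating jerk, we get snap: s(t) = 3·exp(-t). Using s(t) = 3·exp(-t) and substituting t = log(4), we find s = 3/4.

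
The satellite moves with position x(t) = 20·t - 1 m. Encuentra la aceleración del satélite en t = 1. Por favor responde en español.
Partiendo de la posición x(t) = 20·t - 1, tomamos 2 derivadas. La derivada de la posición da la velocidad: v(t) = 20. La derivada de la velocidad da la aceleración: a(t) = 0. De la ecuación de la aceleración a(t) = 0, sustituimos t = 1 para obtener a = 0.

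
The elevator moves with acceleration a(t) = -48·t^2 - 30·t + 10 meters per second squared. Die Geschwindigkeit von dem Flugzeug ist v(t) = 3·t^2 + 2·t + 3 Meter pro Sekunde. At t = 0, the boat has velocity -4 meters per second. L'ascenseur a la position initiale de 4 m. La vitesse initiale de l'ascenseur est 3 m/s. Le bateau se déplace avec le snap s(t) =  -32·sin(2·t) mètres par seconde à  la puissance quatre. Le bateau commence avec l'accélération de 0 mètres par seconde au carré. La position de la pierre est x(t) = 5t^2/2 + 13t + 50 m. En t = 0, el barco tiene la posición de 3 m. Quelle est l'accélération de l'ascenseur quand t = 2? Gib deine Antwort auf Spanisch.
De la ecuación de la aceleración a(t) = -48·t^2 - 30·t + 10, sustituimos t = 2 para obtener a = -242.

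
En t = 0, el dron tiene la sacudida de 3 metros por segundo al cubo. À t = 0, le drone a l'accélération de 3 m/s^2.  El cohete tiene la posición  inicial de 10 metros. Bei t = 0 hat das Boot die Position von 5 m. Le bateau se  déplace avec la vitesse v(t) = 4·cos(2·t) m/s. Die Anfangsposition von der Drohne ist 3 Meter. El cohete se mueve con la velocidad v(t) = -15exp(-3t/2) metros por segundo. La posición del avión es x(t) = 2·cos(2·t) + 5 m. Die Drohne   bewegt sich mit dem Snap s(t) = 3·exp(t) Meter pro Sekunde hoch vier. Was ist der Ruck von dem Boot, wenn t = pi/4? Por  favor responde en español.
Partiendo de la velocidad v(t) = 4·cos(2·t), tomamos 2 derivadas. Tomando d/dt de v(t), encontramos a(t) = -8·sin(2·t). Tomando d/dt de a(t), encontramos j(t) = -16·cos(2·t). De la ecuación de la sacudida j(t) = -16·cos(2·t), sustituimos t = pi/4 para obtener j = 0.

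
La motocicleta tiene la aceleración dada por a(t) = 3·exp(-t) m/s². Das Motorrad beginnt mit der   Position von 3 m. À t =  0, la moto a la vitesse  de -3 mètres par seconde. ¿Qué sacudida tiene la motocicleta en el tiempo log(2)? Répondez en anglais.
We must differentiate our acceleration equation a(t) = 3·exp(-t) 1 time. The derivative of acceleration gives jerk: j(t) = -3·exp(-t). Using j(t) = -3·exp(-t) and substituting t = log(2), we find j = -3/2.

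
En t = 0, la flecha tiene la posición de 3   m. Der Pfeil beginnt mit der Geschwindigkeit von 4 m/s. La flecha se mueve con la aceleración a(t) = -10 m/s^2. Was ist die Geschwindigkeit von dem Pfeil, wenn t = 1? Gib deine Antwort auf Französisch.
En partant de l'accélération a(t) = -10, nous prenons 1 primitive. En intégrant l'accélération et en utilisant la condition initiale v(0) = 4, nous obtenons v(t) = 4 - 10·t. Nous avons la vitesse v(t) = 4 - 10·t. En substituant t = 1: v(1) = -6.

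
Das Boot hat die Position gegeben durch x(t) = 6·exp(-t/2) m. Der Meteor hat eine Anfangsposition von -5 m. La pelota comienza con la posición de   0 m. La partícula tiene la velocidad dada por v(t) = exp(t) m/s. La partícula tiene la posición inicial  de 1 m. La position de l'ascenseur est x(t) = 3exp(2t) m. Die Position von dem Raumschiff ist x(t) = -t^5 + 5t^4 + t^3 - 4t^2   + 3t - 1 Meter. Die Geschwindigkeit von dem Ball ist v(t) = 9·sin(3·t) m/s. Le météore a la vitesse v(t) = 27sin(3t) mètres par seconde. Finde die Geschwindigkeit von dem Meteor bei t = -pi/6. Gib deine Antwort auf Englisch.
From the given velocity equation v(t) = 27·sin(3·t), we substitute t = -pi/6 to get v = -27.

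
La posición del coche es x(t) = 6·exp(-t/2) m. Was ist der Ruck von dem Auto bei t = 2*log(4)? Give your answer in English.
To solve this, we need to take 3 derivatives of our position equation x(t) = 6·exp(-t/2). The derivative of position gives velocity: v(t) = -3·exp(-t/2). Taking d/dt of v(t), we find a(t) = 3·exp(-t/2)/2. Differentiating acceleration, we get jerk: j(t) = -3·exp(-t/2)/4. From the given jerk equation j(t) = -3·exp(-t/2)/4, we substitute t = 2*log(4) to get j = -3/16.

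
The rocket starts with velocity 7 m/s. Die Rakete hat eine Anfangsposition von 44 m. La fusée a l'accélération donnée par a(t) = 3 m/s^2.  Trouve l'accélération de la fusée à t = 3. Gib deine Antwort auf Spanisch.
Usando a(t) = 3 y sustituyendo t = 3, encontramos a = 3.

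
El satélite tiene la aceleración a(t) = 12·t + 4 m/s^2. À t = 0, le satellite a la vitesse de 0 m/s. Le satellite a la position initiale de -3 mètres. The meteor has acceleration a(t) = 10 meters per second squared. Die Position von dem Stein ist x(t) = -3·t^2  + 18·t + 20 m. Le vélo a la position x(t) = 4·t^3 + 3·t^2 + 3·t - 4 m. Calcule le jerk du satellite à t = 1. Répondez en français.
Pour résoudre ceci, nous devons prendre 1 dérivée de notre équation de l'accélération a(t) = 12·t + 4. La dérivée de l'accélération donne le jerk: j(t) = 12. En utilisant j(t) = 12 et en substituant t = 1, nous trouvons j = 12.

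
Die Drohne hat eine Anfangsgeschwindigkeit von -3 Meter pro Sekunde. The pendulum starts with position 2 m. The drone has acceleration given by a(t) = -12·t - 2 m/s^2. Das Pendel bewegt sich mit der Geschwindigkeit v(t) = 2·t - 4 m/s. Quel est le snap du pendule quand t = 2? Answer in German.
Um dies zu lösen, müssen wir 3 Ableitungen unserer Gleichung für die Geschwindigkeit v(t) = 2·t - 4 nehmen. Die Ableitung von der Geschwindigkeit ergibt die Beschleunigung: a(t) = 2. Mit d/dt von a(t) finden wir j(t) = 0. Mit d/dt von j(t) finden wir s(t) = 0. Wir haben den Snap s(t) = 0. Durch Einsetzen von t = 2: s(2) = 0.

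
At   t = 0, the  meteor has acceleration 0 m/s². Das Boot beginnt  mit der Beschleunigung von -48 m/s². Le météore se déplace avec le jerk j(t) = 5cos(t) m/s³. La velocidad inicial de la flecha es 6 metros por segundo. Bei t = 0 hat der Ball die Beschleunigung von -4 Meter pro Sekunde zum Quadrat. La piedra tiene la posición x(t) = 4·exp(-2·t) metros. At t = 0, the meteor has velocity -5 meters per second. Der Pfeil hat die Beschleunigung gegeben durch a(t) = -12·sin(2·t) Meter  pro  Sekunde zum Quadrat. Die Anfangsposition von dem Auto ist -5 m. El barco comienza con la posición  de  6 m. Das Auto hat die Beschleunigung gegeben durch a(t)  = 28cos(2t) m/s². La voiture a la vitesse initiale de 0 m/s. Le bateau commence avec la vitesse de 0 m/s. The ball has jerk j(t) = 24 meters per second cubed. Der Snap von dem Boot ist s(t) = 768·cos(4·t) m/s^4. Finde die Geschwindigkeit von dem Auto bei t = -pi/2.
Um dies zu lösen, müssen wir 1 Stammfunktion unserer Gleichung für die Beschleunigung a(t) = 28·cos(2·t) finden. Durch Integration von der Beschleunigung und Verwendung der Anfangsbedingung v(0) = 0, erhalten wir v(t) = 14·sin(2·t). Aus der Gleichung für die Geschwindigkeit v(t) = 14·sin(2·t), setzen wir t = -pi/2 ein und erhalten v = 0.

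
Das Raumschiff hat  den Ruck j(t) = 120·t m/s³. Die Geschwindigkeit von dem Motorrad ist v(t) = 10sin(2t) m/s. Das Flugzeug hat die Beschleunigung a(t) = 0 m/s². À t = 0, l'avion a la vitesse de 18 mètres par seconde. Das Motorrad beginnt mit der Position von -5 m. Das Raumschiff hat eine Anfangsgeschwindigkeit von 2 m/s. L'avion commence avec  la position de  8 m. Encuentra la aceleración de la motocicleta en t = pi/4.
Debemos derivar nuestra ecuación de la velocidad v(t) = 10·sin(2·t) 1 vez. Derivando la velocidad, obtenemos la aceleración: a(t) = 20·cos(2·t). Tenemos la aceleración a(t) = 20·cos(2·t). Sustituyendo t = pi/4: a(pi/4) = 0.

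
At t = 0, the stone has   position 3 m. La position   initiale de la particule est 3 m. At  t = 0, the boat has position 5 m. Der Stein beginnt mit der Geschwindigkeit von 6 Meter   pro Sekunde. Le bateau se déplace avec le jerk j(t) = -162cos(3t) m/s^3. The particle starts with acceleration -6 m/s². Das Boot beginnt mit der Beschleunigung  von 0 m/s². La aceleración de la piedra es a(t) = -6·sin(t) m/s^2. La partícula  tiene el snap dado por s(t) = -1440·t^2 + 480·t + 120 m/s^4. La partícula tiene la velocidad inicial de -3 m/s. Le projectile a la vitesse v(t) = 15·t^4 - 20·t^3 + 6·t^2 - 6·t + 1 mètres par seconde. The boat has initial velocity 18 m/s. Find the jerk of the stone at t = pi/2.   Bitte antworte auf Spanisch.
Debemos derivar nuestra ecuación de la aceleración a(t) = -6·sin(t) 1 vez. Derivando la aceleración, obtenemos la sacudida: j(t) = -6·cos(t). De la ecuación de la sacudida j(t) = -6·cos(t), sustituimos t = pi/2 para obtener j = 0.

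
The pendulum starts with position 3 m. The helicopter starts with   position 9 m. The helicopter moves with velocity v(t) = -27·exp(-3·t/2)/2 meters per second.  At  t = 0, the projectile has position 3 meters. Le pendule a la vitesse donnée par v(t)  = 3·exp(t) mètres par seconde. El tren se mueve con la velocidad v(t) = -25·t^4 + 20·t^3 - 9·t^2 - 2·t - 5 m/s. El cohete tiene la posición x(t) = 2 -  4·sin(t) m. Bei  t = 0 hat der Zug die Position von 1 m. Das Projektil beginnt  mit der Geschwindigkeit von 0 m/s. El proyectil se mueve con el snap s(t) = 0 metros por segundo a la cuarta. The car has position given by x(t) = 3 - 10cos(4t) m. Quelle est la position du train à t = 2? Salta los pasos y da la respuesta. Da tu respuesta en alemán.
Die Position bei t = 2 ist x = -117.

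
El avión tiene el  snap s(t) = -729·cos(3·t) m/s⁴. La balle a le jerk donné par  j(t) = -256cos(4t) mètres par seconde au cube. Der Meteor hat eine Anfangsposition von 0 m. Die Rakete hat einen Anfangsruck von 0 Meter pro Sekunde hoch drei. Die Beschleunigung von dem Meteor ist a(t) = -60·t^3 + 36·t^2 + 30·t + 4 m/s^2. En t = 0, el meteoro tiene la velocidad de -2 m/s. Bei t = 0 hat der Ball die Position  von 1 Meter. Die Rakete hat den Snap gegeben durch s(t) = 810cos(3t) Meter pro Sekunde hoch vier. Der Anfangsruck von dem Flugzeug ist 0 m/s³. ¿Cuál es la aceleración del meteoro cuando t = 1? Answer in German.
Aus der Gleichung für die Beschleunigung a(t) = -60·t^3 + 36·t^2 + 30·t + 4, setzen wir t = 1 ein und erhalten a = 10.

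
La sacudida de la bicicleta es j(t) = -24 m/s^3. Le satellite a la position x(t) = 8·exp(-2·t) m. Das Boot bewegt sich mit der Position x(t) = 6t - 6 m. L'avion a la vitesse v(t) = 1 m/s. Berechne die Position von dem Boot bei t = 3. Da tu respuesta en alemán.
Aus der Gleichung für die Position x(t) = 6·t - 6, setzen wir t = 3 ein und erhalten x = 12.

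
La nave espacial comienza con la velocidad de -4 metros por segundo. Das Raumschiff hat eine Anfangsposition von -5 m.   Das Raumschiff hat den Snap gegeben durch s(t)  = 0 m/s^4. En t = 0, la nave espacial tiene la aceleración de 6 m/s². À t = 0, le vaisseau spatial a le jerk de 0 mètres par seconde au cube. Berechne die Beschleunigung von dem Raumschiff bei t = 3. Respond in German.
Um dies zu lösen, müssen wir 2 Stammfunktionen unserer Gleichung für den Snap s(t) = 0 finden. Mit ∫s(t)dt und Anwendung von j(0) = 0, finden wir j(t) = 0. Das Integral von dem Ruck, mit a(0) = 6, ergibt die Beschleunigung: a(t) = 6. Aus der Gleichung für die Beschleunigung a(t) = 6, setzen wir t = 3 ein und erhalten a = 6.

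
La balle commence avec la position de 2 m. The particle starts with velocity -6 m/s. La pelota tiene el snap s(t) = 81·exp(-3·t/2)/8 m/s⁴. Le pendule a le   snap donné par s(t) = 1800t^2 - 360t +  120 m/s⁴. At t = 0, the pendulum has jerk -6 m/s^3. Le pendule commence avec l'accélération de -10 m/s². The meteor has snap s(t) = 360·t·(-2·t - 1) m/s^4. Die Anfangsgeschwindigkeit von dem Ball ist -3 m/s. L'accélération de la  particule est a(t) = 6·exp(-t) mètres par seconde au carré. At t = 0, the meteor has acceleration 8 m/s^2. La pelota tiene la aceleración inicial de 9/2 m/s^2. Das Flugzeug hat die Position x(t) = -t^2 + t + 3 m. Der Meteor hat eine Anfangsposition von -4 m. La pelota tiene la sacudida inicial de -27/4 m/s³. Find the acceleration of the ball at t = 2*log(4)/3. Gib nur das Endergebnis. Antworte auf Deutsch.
Bei t = 2*log(4)/3, a = 9/8.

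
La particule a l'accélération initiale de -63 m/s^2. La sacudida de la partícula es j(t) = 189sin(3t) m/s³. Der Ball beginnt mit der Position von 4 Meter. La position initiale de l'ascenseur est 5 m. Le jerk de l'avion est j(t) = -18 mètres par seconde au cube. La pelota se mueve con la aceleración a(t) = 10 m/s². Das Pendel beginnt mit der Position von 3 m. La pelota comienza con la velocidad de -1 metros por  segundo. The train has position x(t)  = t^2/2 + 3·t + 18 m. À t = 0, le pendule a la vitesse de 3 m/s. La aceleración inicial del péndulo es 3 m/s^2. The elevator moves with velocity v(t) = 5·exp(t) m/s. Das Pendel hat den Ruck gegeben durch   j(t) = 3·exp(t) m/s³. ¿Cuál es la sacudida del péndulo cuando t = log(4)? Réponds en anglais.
We have jerk j(t) = 3·exp(t). Substituting t = log(4): j(log(4)) = 12.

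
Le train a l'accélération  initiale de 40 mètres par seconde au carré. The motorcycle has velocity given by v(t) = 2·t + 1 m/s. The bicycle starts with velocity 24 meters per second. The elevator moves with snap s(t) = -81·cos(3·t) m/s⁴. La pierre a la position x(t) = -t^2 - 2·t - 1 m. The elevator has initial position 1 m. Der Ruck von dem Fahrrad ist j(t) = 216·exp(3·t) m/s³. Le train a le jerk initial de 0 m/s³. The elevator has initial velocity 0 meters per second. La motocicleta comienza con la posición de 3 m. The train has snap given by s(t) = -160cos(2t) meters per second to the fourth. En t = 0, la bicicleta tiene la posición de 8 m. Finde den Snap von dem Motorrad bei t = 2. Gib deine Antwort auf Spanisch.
Para resolver esto, necesitamos tomar 3 derivadas de nuestra ecuación de la velocidad v(t) = 2·t + 1. La derivada de la velocidad da la aceleración: a(t) = 2. La derivada de la aceleración da la sacudida: j(t) = 0. La derivada de la sacudida da el snap: s(t) = 0. De la ecuación del snap s(t) = 0, sustituimos t = 2 para obtener s = 0.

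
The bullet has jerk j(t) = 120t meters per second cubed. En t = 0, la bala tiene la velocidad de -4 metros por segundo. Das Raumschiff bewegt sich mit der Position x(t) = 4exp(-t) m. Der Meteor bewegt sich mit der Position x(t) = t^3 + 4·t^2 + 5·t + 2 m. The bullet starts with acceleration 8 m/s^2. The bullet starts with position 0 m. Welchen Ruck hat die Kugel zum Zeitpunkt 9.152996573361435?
Mit j(t) = 120·t und Einsetzen von t = 9.152996573361435, finden wir j = 1098.35958880337.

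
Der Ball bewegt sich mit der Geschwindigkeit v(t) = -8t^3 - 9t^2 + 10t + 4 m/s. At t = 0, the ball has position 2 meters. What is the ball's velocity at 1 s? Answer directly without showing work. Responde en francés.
v(1) = -3.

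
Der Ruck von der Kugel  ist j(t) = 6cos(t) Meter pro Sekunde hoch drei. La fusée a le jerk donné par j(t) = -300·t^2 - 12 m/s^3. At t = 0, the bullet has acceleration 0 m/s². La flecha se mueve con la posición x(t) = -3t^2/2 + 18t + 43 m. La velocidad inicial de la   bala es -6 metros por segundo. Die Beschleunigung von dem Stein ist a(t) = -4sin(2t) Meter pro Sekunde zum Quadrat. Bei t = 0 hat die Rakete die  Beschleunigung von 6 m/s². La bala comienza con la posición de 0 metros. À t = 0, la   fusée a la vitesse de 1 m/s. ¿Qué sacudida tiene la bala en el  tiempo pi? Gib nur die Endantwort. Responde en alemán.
Die Antwort ist -6.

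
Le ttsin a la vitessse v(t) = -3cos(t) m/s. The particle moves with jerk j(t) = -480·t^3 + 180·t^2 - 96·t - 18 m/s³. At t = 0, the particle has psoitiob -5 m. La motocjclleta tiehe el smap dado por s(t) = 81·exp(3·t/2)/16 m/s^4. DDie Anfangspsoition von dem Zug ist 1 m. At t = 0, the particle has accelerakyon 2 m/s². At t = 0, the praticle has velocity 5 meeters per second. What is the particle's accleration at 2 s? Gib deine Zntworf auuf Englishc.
We must find the integral of our jerk equation j(t) = -480·t^3 + 180·t^2 - 96·t - 18 1 time. Finding the integral of j(t) and using a(0) = 2: a(t) = -120·t^4 + 60·t^3 - 48·t^2 - 18·t + 2. We have acceleration a(t) = -120·t^4 + 60·t^3 - 48·t^2 - 18·t + 2. Substituting t = 2: a(2) = -1666.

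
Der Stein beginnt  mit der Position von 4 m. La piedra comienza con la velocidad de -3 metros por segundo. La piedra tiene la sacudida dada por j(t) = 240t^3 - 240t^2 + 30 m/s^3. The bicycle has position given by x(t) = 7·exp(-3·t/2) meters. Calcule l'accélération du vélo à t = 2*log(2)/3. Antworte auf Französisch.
Pour résoudre ceci, nous devons prendre 2 dérivées de notre équation de la position x(t) = 7·exp(-3·t/2). La dérivée de la position donne la vitesse: v(t) = -21·exp(-3·t/2)/2. La dérivée de la vitesse donne l'accélération: a(t) = 63·exp(-3·t/2)/4. De l'équation de l'accélération a(t) = 63·exp(-3·t/2)/4, nous substituons t = 2*log(2)/3 pour obtenir a = 63/8.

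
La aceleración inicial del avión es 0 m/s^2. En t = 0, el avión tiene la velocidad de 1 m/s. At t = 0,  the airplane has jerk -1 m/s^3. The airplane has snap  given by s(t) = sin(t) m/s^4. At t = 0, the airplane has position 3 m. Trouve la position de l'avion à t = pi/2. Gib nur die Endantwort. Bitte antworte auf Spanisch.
x(pi/2) = 4.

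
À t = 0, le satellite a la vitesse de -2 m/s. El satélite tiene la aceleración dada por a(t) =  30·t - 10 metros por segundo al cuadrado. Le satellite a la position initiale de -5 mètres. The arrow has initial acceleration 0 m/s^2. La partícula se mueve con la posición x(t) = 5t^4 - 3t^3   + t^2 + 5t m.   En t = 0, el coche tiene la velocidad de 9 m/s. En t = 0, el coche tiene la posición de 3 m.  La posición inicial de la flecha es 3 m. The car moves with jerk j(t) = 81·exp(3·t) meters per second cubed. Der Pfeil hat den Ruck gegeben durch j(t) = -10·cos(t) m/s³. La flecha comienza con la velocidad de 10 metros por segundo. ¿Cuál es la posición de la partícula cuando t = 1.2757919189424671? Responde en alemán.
Wir haben die Position x(t) = 5·t^4 - 3·t^3 + t^2 + 5·t. Durch Einsetzen von t = 1.2757919189424671: x(1.2757919189424671) = 15.0231370860003.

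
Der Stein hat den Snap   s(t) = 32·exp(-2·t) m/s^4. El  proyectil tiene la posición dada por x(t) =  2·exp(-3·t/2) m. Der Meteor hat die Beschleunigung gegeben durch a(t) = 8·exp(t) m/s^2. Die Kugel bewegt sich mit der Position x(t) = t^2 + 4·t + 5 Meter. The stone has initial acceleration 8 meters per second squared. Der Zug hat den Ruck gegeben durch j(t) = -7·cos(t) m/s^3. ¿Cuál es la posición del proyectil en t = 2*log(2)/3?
Usando x(t) = 2·exp(-3·t/2) y sustituyendo t = 2*log(2)/3, encontramos x = 1.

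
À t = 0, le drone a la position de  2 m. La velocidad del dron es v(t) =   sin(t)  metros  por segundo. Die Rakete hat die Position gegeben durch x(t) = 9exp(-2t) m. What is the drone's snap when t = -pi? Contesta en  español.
Para resolver esto, necesitamos tomar 3 derivadas de nuestra ecuación de la velocidad v(t) = sin(t). La derivada de la velocidad da la aceleración: a(t) = cos(t). La derivada de la aceleración da la sacudida: j(t) = -sin(t). La derivada de la sacudida da el snap: s(t) = -cos(t). Usando s(t) = -cos(t) y sustituyendo t = -pi, encontramos s = 1.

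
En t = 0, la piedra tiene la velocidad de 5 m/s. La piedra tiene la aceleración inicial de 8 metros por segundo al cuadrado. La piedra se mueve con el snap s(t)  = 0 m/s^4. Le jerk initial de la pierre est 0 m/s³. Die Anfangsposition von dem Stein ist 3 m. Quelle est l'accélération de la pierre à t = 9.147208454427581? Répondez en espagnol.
Partiendo del snap s(t) = 0, tomamos 2 integrales. La antiderivada del snap es la sacudida. Usando j(0) = 0, obtenemos j(t) = 0. La integral de la sacudida es la aceleración. Usando a(0) = 8, obtenemos a(t) = 8. De la ecuación de la aceleración a(t) = 8, sustituimos t = 9.147208454427581 para obtener a = 8.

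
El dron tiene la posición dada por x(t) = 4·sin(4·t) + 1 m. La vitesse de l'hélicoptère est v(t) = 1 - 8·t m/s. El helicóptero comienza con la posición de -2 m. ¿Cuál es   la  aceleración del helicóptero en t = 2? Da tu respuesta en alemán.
Um dies zu lösen, müssen wir 1 Ableitung unserer Gleichung für die Geschwindigkeit v(t) = 1 - 8·t nehmen. Durch Ableiten von der Geschwindigkeit erhalten wir die Beschleunigung: a(t) = -8. Aus der Gleichung für die Beschleunigung a(t) = -8, setzen wir t = 2 ein und erhalten a = -8.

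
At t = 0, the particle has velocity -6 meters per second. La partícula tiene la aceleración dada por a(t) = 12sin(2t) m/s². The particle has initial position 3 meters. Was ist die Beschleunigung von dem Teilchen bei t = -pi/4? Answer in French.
Nous avons l'accélération a(t) = 12·sin(2·t). En substituant t = -pi/4: a(-pi/4) = -12.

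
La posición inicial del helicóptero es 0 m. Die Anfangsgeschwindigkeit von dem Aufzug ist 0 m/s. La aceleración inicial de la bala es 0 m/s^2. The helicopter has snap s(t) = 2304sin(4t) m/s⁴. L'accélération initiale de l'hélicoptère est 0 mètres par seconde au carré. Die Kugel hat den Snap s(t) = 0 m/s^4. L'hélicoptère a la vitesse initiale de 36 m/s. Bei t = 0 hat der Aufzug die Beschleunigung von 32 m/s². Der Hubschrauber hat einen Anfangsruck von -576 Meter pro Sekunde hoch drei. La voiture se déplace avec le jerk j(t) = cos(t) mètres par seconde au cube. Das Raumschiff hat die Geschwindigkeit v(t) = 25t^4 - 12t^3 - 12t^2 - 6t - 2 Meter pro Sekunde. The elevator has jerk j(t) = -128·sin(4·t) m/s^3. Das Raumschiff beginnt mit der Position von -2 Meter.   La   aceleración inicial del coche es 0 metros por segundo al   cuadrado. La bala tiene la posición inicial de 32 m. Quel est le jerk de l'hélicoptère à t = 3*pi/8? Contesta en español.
Debemos encontrar la antiderivada de nuestra ecuación del snap s(t) = 2304·sin(4·t) 1 vez. La antiderivada del snap es la sacudida. Usando j(0) = -576, obtenemos j(t) = -576·cos(4·t). De la ecuación de la sacudida j(t) = -576·cos(4·t), sustituimos t = 3*pi/8 para obtener j = 0.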